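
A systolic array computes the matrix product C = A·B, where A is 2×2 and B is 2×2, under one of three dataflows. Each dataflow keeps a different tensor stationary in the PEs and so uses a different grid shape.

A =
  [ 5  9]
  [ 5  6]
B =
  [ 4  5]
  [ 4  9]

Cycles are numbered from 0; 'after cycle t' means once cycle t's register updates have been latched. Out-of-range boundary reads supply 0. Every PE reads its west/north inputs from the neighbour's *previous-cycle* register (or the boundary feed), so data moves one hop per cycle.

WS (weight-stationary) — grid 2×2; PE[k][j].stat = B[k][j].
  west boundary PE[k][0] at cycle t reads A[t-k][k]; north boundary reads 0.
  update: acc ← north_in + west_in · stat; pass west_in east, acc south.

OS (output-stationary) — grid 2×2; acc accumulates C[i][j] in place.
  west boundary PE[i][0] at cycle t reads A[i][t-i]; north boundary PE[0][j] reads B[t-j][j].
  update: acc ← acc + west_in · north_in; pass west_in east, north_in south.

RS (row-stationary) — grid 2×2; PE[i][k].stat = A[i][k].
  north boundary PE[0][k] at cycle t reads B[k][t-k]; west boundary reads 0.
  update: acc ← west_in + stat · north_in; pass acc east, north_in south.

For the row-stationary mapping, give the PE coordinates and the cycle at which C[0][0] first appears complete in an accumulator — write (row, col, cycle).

(row, col, cycle) = (0, 1, 1)

Under RS, C[0][0] lands at PE[0][1]:
  c0 r0c1: 0 / 0 / 0
  c1 r0c1: 56 / 56 / 4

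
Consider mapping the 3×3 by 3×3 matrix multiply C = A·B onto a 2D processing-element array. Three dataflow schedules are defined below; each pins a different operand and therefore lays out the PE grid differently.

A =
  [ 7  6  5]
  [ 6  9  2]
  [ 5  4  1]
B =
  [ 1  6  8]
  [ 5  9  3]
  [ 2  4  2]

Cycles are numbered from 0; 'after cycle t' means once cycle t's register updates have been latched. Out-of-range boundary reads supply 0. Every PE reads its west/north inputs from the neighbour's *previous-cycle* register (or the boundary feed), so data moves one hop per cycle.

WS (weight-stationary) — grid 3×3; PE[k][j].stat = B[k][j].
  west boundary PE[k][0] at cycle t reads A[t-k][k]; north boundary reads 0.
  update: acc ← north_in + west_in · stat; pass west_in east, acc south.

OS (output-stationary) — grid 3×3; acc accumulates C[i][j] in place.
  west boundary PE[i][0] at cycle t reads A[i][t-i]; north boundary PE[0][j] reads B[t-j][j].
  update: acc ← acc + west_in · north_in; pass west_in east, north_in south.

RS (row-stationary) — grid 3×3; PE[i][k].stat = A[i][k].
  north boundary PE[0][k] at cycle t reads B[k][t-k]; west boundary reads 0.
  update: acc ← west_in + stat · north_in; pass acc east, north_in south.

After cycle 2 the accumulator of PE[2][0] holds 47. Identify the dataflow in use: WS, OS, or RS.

dataflow = WS

Under WS (3×3), PE[2][0]:
  @0  [2,0]  acc 0  |  →0  ↓0
  @1  [2,0]  acc 0  |  →0  ↓0
  @2  [2,0]  acc 47  |  →5  ↓47
Under OS (3×3), PE[2][0]:
  @0  [2,0]  acc 0  |  →0  ↓0
  @1  [2,0]  acc 0  |  →0  ↓0
  @2  [2,0]  acc 5  |  →5  ↓1
Under RS (3×3), PE[2][0]:
  @0  [2,0]  acc 0  |  →0  ↓0
  @1  [2,0]  acc 0  |  →0  ↓0
  @2  [2,0]  acc 5  |  →5  ↓1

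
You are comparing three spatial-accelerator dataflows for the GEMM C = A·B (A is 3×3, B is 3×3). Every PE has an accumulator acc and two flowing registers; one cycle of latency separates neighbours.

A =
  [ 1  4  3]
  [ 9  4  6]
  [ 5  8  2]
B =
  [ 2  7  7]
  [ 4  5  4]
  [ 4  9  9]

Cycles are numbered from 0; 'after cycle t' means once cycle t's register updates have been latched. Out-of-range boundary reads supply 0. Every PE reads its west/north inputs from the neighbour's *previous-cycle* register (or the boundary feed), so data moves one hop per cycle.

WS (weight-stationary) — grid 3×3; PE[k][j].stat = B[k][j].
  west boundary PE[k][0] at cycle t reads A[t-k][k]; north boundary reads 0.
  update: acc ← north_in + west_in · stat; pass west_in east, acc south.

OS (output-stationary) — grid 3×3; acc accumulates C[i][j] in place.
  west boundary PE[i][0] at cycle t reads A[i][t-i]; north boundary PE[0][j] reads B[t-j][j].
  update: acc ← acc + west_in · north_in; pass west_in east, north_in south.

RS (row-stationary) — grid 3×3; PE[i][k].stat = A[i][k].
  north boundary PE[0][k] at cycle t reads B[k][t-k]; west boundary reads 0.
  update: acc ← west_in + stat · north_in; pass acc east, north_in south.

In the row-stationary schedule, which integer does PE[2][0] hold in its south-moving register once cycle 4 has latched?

RS on a 3×3 grid — tracing PE[2][0] and its feeders:
  [0] (1,0) acc=0 (h:0 v:0)
  [0] (2,0) acc=0 (h:0 v:0)
  [1] (1,0) acc=18 (h:18 v:2)
  [1] (2,0) acc=0 (h:0 v:0)
  [2] (1,0) acc=63 (h:63 v:7)
  [2] (2,0) acc=10 (h:10 v:2)
  [3] (1,0) acc=63 (h:63 v:7)
  [3] (2,0) acc=35 (h:35 v:7)
  [4] (1,0) acc=0 (h:0 v:0)
  [4] (2,0) acc=35 (h:35 v:7)

register = 7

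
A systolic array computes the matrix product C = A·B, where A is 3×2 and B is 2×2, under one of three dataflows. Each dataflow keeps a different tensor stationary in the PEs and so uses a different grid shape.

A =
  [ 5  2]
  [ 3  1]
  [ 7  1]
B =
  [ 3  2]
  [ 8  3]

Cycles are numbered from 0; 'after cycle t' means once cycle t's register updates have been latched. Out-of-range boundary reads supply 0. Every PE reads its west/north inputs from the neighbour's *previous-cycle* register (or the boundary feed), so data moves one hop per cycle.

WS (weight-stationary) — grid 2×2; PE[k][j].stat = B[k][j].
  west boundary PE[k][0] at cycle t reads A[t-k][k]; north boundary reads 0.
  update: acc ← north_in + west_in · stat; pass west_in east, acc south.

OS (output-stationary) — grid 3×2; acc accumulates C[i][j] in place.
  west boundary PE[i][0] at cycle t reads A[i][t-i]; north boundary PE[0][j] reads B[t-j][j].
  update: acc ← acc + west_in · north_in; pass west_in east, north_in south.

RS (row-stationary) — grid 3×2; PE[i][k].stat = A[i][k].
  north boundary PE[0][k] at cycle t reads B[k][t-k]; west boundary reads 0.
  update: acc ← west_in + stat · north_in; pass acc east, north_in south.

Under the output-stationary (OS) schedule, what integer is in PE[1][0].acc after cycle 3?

PE[1][0].acc = 17

OS on a 3×2 grid — tracing PE[1][0] and its feeders:
  @0  [0,0]  acc 15  |  →5  ↓3
  @0  [1,0]  acc 0  |  →0  ↓0
  @1  [0,0]  acc 31  |  →2  ↓8
  @1  [1,0]  acc 9  |  →3  ↓3
  @2  [0,0]  acc 31  |  →0  ↓0
  @2  [1,0]  acc 17  |  →1  ↓8
  @3  [0,0]  acc 31  |  →0  ↓0
  @3  [1,0]  acc 17  |  →0  ↓0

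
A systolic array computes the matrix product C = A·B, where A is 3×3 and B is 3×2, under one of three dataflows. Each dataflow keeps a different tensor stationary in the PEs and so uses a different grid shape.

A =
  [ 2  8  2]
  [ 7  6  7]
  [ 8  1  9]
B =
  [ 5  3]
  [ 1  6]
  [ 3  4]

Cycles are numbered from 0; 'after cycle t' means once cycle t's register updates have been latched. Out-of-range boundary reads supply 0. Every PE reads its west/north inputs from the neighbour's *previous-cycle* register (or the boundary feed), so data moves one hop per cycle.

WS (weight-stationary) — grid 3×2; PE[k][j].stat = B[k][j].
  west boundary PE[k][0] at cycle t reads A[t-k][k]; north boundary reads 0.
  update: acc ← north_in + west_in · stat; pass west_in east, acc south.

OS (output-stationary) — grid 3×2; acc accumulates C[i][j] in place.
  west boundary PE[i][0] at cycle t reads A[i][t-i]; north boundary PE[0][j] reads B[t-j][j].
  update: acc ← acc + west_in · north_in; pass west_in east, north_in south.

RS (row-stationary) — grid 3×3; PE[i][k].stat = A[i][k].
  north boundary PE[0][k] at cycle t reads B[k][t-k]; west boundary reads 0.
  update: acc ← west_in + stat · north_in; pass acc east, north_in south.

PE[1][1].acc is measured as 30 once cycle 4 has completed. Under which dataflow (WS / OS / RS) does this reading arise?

WS (3×2 grid), PE[1][1]:
  step 0 · PE1,1: acc=0; fwd→0 fwd↓0
  step 1 · PE1,1: acc=0; fwd→0 fwd↓0
  step 2 · PE1,1: acc=54; fwd→8 fwd↓54
  step 3 · PE1,1: acc=57; fwd→6 fwd↓57
  step 4 · PE1,1: acc=30; fwd→1 fwd↓30
OS (3×2 grid), PE[1][1]:
  step 0 · PE1,1: acc=0; fwd→0 fwd↓0
  step 1 · PE1,1: acc=0; fwd→0 fwd↓0
  step 2 · PE1,1: acc=21; fwd→7 fwd↓3
  step 3 · PE1,1: acc=57; fwd→6 fwd↓6
  step 4 · PE1,1: acc=85; fwd→7 fwd↓4
RS (3×3 grid), PE[1][1]:
  step 0 · PE1,1: acc=0; fwd→0 fwd↓0
  step 1 · PE1,1: acc=0; fwd→0 fwd↓0
  step 2 · PE1,1: acc=41; fwd→41 fwd↓1
  step 3 · PE1,1: acc=57; fwd→57 fwd↓6
  step 4 · PE1,1: acc=0; fwd→0 fwd↓0

dataflow = WS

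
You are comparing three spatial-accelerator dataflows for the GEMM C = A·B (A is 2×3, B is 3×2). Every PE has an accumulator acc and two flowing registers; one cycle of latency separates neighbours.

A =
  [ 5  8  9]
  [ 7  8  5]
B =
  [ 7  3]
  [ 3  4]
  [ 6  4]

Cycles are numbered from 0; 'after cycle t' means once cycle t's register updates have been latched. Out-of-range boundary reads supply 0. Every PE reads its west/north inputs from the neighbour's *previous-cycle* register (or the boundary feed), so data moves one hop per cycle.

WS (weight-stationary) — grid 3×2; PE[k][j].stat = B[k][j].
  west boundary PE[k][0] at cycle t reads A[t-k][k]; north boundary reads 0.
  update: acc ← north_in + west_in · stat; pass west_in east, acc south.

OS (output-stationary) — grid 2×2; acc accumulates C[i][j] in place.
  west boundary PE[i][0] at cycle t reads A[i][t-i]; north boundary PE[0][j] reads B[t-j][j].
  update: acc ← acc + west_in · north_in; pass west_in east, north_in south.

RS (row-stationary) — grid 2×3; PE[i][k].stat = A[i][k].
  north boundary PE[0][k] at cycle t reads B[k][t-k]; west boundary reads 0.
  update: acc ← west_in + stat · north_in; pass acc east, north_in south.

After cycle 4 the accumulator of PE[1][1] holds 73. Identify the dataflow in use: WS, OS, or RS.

dataflow = OS

WS [3×2] PE[1][1] across cycles:
  c0 r1c1: 0 / 0 / 0
  c1 r1c1: 0 / 0 / 0
  c2 r1c1: 47 / 8 / 47
  c3 r1c1: 53 / 8 / 53
  c4 r1c1: 0 / 0 / 0
OS [2×2] PE[1][1] across cycles:
  c0 r1c1: 0 / 0 / 0
  c1 r1c1: 0 / 0 / 0
  c2 r1c1: 21 / 7 / 3
  c3 r1c1: 53 / 8 / 4
  c4 r1c1: 73 / 5 / 4
RS [2×3] PE[1][1] across cycles:
  c0 r1c1: 0 / 0 / 0
  c1 r1c1: 0 / 0 / 0
  c2 r1c1: 73 / 73 / 3
  c3 r1c1: 53 / 53 / 4
  c4 r1c1: 0 / 0 / 0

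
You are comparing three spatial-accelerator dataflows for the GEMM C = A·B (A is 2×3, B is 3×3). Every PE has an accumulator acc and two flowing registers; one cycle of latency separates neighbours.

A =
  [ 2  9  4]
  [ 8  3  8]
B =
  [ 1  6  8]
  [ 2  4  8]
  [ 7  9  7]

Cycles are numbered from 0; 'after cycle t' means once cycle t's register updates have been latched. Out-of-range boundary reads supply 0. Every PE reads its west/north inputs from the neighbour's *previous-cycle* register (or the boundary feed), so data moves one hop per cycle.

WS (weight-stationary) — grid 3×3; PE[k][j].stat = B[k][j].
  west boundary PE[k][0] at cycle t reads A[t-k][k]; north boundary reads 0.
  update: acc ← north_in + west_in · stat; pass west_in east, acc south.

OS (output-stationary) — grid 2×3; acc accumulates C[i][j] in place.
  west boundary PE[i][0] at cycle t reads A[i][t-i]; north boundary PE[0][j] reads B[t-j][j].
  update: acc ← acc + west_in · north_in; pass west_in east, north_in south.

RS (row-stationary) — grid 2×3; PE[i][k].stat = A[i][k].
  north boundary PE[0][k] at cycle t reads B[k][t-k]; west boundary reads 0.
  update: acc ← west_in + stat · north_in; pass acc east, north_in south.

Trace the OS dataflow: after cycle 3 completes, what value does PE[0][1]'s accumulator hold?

OS on a 2×3 grid — tracing PE[0][1] and its feeders:
  c0 r0c0: 2 / 2 / 1
  c0 r0c1: 0 / 0 / 0
  c1 r0c0: 20 / 9 / 2
  c1 r0c1: 12 / 2 / 6
  c2 r0c0: 48 / 4 / 7
  c2 r0c1: 48 / 9 / 4
  c3 r0c0: 48 / 0 / 0
  c3 r0c1: 84 / 4 / 9

PE[0][1].acc = 84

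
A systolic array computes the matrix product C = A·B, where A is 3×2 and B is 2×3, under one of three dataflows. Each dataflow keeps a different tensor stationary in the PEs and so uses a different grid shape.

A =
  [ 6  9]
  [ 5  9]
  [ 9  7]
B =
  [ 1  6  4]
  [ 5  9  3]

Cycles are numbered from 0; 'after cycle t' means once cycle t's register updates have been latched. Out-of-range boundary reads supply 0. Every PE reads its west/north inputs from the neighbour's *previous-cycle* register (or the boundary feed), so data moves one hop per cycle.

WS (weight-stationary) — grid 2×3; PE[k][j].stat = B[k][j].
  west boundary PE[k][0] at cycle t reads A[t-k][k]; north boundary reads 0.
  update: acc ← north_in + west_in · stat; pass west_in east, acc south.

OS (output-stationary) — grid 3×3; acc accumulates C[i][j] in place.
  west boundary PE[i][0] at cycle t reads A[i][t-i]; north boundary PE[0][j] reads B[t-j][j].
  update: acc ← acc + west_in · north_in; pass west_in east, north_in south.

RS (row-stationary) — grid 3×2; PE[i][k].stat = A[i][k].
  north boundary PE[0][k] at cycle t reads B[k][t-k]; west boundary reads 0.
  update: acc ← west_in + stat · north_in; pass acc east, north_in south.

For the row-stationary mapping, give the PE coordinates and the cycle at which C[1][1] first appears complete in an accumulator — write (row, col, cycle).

Under RS, C[1][1] lands at PE[1][1]:
  step 0 · PE1,1: acc=0; fwd→0 fwd↓0
  step 1 · PE1,1: acc=0; fwd→0 fwd↓0
  step 2 · PE1,1: acc=50; fwd→50 fwd↓5
  step 3 · PE1,1: acc=111; fwd→111 fwd↓9

(row, col, cycle) = (1, 1, 3)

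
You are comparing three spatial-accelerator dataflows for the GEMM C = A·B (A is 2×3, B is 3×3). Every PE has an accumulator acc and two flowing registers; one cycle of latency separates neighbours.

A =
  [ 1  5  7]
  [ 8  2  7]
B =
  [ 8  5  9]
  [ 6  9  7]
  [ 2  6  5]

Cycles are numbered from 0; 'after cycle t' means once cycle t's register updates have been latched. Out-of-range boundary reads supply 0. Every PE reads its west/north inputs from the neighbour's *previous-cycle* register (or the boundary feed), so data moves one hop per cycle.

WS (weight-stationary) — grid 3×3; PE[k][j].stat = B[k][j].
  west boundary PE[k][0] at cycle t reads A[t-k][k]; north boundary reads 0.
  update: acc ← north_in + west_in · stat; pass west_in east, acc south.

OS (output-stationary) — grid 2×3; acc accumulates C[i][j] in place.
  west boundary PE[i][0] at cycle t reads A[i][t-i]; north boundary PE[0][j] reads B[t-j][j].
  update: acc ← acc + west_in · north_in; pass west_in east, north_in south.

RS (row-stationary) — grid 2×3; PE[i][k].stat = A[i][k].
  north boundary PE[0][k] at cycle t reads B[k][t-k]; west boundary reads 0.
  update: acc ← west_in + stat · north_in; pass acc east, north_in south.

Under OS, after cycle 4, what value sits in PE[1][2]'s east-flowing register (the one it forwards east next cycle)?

register = 2

Tracing OS — 2×3 array, target PE[1][2]:
  after 0 — PE[0][2] acc=0, pass-E 0, pass-S 0
  after 0 — PE[1][1] acc=0, pass-E 0, pass-S 0
  after 0 — PE[1][2] acc=0, pass-E 0, pass-S 0
  after 1 — PE[0][2] acc=0, pass-E 0, pass-S 0
  after 1 — PE[1][1] acc=0, pass-E 0, pass-S 0
  after 1 — PE[1][2] acc=0, pass-E 0, pass-S 0
  after 2 — PE[0][2] acc=9, pass-E 1, pass-S 9
  after 2 — PE[1][1] acc=40, pass-E 8, pass-S 5
  after 2 — PE[1][2] acc=0, pass-E 0, pass-S 0
  after 3 — PE[0][2] acc=44, pass-E 5, pass-S 7
  after 3 — PE[1][1] acc=58, pass-E 2, pass-S 9
  after 3 — PE[1][2] acc=72, pass-E 8, pass-S 9
  after 4 — PE[0][2] acc=79, pass-E 7, pass-S 5
  after 4 — PE[1][1] acc=100, pass-E 7, pass-S 6
  after 4 — PE[1][2] acc=86, pass-E 2, pass-S 7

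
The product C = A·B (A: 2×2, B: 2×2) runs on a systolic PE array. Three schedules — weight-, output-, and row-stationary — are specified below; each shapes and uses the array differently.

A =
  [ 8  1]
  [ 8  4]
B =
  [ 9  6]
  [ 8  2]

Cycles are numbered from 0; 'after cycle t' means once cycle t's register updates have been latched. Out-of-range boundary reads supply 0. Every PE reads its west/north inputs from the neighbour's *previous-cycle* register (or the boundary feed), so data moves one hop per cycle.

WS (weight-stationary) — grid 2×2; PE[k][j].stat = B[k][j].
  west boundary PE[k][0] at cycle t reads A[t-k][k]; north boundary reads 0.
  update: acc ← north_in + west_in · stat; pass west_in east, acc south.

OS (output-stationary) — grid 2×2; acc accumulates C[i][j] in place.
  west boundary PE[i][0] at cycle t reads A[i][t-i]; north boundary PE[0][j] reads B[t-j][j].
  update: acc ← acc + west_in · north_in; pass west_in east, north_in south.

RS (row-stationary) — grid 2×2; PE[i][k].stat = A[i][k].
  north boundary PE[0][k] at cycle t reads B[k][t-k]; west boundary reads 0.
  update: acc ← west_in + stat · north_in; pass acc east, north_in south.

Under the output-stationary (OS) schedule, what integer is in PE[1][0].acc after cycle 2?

OS on a 2×2 grid — tracing PE[1][0] and its feeders:
  step 0 · PE0,0: acc=72; fwd→8 fwd↓9
  step 0 · PE1,0: acc=0; fwd→0 fwd↓0
  step 1 · PE0,0: acc=80; fwd→1 fwd↓8
  step 1 · PE1,0: acc=72; fwd→8 fwd↓9
  step 2 · PE0,0: acc=80; fwd→0 fwd↓0
  step 2 · PE1,0: acc=104; fwd→4 fwd↓8

PE[1][0].acc = 104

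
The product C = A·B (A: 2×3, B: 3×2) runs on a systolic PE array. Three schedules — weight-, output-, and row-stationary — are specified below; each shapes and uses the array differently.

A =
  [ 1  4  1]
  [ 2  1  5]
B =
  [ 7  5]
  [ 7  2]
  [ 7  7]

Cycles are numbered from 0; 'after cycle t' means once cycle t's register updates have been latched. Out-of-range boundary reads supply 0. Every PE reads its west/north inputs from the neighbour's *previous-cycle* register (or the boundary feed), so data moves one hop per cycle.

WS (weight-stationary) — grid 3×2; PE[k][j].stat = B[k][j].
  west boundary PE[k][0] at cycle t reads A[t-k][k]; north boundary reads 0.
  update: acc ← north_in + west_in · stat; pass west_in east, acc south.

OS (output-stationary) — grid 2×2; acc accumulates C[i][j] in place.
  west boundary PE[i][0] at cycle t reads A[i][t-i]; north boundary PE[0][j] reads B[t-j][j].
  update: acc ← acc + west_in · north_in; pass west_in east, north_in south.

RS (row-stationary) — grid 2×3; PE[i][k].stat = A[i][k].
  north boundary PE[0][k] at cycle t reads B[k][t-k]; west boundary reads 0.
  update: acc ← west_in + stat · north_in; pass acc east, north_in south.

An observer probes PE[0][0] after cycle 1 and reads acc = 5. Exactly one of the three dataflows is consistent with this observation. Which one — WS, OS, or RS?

dataflow = RS

WS (3×2 grid), PE[0][0]:
  @0  [0,0]  acc 7  |  →1  ↓7
  @1  [0,0]  acc 14  |  →2  ↓14
OS (2×2 grid), PE[0][0]:
  @0  [0,0]  acc 7  |  →1  ↓7
  @1  [0,0]  acc 35  |  →4  ↓7
RS (2×3 grid), PE[0][0]:
  @0  [0,0]  acc 7  |  →7  ↓7
  @1  [0,0]  acc 5  |  →5  ↓5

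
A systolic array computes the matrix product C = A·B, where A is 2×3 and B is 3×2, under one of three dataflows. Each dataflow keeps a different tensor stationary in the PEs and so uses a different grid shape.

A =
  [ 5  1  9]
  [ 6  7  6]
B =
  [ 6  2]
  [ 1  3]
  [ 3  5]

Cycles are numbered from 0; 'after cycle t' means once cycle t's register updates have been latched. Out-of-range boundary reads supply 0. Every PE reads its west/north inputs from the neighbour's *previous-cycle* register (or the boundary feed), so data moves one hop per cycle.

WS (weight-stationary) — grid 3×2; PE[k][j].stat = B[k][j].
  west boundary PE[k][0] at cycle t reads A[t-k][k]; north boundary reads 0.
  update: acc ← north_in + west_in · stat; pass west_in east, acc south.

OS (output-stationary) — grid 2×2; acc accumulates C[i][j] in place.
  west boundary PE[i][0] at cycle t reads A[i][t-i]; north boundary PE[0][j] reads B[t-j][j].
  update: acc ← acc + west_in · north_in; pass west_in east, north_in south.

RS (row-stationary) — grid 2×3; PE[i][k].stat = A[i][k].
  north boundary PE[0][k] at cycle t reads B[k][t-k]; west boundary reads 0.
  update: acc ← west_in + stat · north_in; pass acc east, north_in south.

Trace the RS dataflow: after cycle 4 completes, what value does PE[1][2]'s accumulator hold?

PE[1][2].acc = 63

RS 2×3: PE[1][2] cycle-by-cycle (with neighbour feeds):
  t=0 PE[0][2]: acc=0 h=0 v=0
  t=0 PE[1][1]: acc=0 h=0 v=0
  t=0 PE[1][2]: acc=0 h=0 v=0
  t=1 PE[0][2]: acc=0 h=0 v=0
  t=1 PE[1][1]: acc=0 h=0 v=0
  t=1 PE[1][2]: acc=0 h=0 v=0
  t=2 PE[0][2]: acc=58 h=58 v=3
  t=2 PE[1][1]: acc=43 h=43 v=1
  t=2 PE[1][2]: acc=0 h=0 v=0
  t=3 PE[0][2]: acc=58 h=58 v=5
  t=3 PE[1][1]: acc=33 h=33 v=3
  t=3 PE[1][2]: acc=61 h=61 v=3
  t=4 PE[0][2]: acc=0 h=0 v=0
  t=4 PE[1][1]: acc=0 h=0 v=0
  t=4 PE[1][2]: acc=63 h=63 v=5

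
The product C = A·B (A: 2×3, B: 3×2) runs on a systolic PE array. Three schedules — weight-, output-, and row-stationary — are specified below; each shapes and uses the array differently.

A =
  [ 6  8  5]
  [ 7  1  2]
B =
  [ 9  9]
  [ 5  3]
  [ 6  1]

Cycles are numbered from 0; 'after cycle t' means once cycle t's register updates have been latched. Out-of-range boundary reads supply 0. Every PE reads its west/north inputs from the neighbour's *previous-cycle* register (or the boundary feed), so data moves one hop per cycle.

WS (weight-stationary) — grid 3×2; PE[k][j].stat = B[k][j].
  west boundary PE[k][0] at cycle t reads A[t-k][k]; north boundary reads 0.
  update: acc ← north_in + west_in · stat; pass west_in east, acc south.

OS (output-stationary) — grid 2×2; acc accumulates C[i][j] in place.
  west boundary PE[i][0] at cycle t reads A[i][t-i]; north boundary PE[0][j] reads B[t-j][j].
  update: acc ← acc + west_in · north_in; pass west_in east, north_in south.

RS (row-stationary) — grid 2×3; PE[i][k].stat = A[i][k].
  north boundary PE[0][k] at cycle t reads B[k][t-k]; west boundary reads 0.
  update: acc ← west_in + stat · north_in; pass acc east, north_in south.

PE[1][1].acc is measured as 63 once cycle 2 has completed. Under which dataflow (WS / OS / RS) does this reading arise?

dataflow = OS

WS [3×2] PE[1][1] across cycles:
  [0] (1,1) acc=0 (h:0 v:0)
  [1] (1,1) acc=0 (h:0 v:0)
  [2] (1,1) acc=78 (h:8 v:78)
OS [2×2] PE[1][1] across cycles:
  [0] (1,1) acc=0 (h:0 v:0)
  [1] (1,1) acc=0 (h:0 v:0)
  [2] (1,1) acc=63 (h:7 v:9)
RS [2×3] PE[1][1] across cycles:
  [0] (1,1) acc=0 (h:0 v:0)
  [1] (1,1) acc=0 (h:0 v:0)
  [2] (1,1) acc=68 (h:68 v:5)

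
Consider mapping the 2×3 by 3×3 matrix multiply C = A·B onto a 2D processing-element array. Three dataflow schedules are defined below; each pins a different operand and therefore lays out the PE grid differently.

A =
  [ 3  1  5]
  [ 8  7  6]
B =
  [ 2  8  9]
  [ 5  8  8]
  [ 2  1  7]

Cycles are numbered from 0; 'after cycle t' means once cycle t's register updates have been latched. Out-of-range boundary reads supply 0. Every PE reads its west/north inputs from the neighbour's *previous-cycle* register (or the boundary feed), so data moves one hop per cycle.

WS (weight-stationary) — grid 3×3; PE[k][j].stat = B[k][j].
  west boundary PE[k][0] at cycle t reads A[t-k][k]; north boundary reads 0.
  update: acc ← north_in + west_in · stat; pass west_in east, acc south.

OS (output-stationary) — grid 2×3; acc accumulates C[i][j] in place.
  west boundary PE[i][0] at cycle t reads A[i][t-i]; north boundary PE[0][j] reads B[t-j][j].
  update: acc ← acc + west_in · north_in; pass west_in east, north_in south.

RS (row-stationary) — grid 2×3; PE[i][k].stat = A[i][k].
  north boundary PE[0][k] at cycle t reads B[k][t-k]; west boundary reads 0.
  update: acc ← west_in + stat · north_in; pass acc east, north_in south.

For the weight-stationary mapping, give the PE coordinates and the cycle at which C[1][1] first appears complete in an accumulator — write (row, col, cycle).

(row, col, cycle) = (2, 1, 4)

WS — PE[2][1] is where C[1][1] collects:
  @0  [2,1]  acc 0  |  →0  ↓0
  @1  [2,1]  acc 0  |  →0  ↓0
  @2  [2,1]  acc 0  |  →0  ↓0
  @3  [2,1]  acc 37  |  →5  ↓37
  @4  [2,1]  acc 126  |  →6  ↓126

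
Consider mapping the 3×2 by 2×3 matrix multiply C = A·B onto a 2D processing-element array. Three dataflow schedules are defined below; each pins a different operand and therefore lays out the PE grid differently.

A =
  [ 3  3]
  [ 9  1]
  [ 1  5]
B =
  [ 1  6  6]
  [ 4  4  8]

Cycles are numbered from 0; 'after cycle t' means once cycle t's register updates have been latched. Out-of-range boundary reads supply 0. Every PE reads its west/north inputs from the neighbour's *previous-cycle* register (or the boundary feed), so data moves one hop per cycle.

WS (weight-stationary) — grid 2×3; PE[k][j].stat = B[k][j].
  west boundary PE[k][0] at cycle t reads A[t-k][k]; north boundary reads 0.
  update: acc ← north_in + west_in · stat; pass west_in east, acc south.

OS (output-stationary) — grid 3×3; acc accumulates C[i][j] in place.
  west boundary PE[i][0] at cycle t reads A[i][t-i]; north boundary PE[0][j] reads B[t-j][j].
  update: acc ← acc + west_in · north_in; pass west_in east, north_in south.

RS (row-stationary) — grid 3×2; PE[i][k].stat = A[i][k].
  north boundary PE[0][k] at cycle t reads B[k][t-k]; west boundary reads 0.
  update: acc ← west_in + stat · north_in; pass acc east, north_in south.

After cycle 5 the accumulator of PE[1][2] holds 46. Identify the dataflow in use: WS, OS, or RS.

WS [2×3] PE[1][2] across cycles:
  @0  [1,2]  acc 0  |  →0  ↓0
  @1  [1,2]  acc 0  |  →0  ↓0
  @2  [1,2]  acc 0  |  →0  ↓0
  @3  [1,2]  acc 42  |  →3  ↓42
  @4  [1,2]  acc 62  |  →1  ↓62
  @5  [1,2]  acc 46  |  →5  ↓46
OS [3×3] PE[1][2] across cycles:
  @0  [1,2]  acc 0  |  →0  ↓0
  @1  [1,2]  acc 0  |  →0  ↓0
  @2  [1,2]  acc 0  |  →0  ↓0
  @3  [1,2]  acc 54  |  →9  ↓6
  @4  [1,2]  acc 62  |  →1  ↓8
  @5  [1,2]  acc 62  |  →0  ↓0
RS (3×2): PE[1][2] does not exist.

dataflow = WS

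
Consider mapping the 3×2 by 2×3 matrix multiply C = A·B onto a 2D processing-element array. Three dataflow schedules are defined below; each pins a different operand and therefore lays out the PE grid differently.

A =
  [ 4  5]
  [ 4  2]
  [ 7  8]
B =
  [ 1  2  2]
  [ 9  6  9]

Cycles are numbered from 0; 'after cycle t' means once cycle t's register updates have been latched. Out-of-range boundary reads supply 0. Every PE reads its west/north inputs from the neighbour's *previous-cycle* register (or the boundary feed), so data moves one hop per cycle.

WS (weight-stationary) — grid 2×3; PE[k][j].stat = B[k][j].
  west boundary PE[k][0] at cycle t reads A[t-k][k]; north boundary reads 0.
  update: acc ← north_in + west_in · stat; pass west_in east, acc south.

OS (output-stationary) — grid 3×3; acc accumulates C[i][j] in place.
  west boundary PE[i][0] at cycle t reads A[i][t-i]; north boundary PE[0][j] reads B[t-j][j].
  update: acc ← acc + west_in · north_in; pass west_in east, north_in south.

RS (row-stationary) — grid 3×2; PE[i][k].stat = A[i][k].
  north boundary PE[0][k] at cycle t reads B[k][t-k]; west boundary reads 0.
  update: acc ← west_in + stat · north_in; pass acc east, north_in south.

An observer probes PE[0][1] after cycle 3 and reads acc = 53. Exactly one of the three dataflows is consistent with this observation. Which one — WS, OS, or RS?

— WS: 2×3; PE[0][1] trace:
  0: (0,1).acc=0  regs=<0,0>
  1: (0,1).acc=8  regs=<4,8>
  2: (0,1).acc=8  regs=<4,8>
  3: (0,1).acc=14  regs=<7,14>
— OS: 3×3; PE[0][1] trace:
  0: (0,1).acc=0  regs=<0,0>
  1: (0,1).acc=8  regs=<4,2>
  2: (0,1).acc=38  regs=<5,6>
  3: (0,1).acc=38  regs=<0,0>
— RS: 3×2; PE[0][1] trace:
  0: (0,1).acc=0  regs=<0,0>
  1: (0,1).acc=49  regs=<49,9>
  2: (0,1).acc=38  regs=<38,6>
  3: (0,1).acc=53  regs=<53,9>

dataflow = RS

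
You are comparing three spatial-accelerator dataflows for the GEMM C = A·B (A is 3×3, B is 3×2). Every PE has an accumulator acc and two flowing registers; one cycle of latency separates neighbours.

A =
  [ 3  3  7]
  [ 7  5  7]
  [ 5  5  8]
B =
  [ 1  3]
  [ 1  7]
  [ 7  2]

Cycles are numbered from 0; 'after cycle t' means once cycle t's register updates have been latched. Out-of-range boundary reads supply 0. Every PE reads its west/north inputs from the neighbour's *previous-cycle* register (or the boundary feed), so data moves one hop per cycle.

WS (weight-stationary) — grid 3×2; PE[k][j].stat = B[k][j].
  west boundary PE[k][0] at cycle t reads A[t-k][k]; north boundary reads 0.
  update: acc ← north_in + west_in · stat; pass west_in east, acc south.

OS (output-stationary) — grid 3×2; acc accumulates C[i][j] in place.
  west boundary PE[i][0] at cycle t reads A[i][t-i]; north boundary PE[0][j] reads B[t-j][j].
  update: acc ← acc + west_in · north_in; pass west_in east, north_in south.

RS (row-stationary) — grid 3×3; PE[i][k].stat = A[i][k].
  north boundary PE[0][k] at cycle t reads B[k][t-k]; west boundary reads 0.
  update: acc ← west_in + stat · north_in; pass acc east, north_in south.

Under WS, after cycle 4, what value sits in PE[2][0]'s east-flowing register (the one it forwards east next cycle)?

WS on a 3×2 grid — tracing PE[2][0] and its feeders:
  @0  [1,0]  acc 0  |  →0  ↓0
  @0  [2,0]  acc 0  |  →0  ↓0
  @1  [1,0]  acc 6  |  →3  ↓6
  @1  [2,0]  acc 0  |  →0  ↓0
  @2  [1,0]  acc 12  |  →5  ↓12
  @2  [2,0]  acc 55  |  →7  ↓55
  @3  [1,0]  acc 10  |  →5  ↓10
  @3  [2,0]  acc 61  |  →7  ↓61
  @4  [1,0]  acc 0  |  →0  ↓0
  @4  [2,0]  acc 66  |  →8  ↓66

register = 8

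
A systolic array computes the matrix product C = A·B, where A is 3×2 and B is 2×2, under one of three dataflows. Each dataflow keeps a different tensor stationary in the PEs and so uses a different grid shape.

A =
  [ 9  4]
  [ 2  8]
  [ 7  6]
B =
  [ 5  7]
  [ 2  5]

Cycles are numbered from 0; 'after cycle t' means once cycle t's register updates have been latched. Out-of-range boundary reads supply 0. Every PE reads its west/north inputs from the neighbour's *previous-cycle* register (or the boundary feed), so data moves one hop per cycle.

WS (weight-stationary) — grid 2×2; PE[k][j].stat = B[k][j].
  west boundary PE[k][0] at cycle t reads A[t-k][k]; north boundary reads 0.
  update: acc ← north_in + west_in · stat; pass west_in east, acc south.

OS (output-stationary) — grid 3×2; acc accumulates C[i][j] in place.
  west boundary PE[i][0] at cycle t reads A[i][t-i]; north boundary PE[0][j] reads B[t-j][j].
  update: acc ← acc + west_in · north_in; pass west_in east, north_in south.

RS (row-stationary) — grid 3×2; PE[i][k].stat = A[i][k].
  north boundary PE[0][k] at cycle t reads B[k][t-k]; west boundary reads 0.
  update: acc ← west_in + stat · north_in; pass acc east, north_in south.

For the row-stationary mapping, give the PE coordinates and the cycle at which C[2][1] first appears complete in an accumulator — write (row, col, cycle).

RS — PE[2][1] is where C[2][1] collects:
  c0 r2c1: 0 / 0 / 0
  c1 r2c1: 0 / 0 / 0
  c2 r2c1: 0 / 0 / 0
  c3 r2c1: 47 / 47 / 2
  c4 r2c1: 79 / 79 / 5

(row, col, cycle) = (2, 1, 4)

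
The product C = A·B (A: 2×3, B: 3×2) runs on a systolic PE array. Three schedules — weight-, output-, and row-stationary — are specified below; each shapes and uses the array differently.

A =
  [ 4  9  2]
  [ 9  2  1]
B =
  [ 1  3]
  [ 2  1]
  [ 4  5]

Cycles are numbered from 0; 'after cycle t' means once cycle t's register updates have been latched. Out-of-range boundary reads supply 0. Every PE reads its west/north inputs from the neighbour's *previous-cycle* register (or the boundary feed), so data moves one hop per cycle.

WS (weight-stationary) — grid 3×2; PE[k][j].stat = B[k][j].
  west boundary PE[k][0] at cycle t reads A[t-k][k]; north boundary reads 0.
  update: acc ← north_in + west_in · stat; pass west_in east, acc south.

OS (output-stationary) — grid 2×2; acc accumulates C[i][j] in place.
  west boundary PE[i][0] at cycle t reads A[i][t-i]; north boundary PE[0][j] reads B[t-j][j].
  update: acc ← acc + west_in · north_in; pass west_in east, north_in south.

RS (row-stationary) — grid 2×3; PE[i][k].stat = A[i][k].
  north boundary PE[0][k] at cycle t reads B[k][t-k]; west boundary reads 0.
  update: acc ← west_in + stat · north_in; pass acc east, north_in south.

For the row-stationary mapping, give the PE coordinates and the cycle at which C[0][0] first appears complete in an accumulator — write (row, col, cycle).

(row, col, cycle) = (0, 2, 2)

Under RS, C[0][0] lands at PE[0][2]:
  step 0 · PE0,2: acc=0; fwd→0 fwd↓0
  step 1 · PE0,2: acc=0; fwd→0 fwd↓0
  step 2 · PE0,2: acc=30; fwd→30 fwd↓4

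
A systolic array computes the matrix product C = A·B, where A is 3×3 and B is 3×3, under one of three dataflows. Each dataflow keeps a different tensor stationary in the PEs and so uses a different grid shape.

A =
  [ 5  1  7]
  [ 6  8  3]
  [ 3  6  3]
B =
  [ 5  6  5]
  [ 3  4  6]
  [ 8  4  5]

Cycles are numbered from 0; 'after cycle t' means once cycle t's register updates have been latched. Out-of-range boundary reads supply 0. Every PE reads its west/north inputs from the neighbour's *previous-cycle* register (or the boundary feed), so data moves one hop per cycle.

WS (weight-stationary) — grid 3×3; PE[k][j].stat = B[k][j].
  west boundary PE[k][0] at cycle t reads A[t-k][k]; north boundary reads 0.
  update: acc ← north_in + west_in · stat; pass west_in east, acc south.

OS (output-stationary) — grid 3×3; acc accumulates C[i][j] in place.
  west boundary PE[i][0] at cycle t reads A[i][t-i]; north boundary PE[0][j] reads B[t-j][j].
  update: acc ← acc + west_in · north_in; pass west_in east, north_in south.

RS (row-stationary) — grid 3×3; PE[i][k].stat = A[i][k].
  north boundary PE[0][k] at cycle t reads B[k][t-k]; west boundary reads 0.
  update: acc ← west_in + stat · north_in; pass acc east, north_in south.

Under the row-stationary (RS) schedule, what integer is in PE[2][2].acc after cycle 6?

RS on a 3×3 grid — tracing PE[2][2] and its feeders:
  @0  [1,2]  acc 0  |  →0  ↓0
  @0  [2,1]  acc 0  |  →0  ↓0
  @0  [2,2]  acc 0  |  →0  ↓0
  @1  [1,2]  acc 0  |  →0  ↓0
  @1  [2,1]  acc 0  |  →0  ↓0
  @1  [2,2]  acc 0  |  →0  ↓0
  @2  [1,2]  acc 0  |  →0  ↓0
  @2  [2,1]  acc 0  |  →0  ↓0
  @2  [2,2]  acc 0  |  →0  ↓0
  @3  [1,2]  acc 78  |  →78  ↓8
  @3  [2,1]  acc 33  |  →33  ↓3
  @3  [2,2]  acc 0  |  →0  ↓0
  @4  [1,2]  acc 80  |  →80  ↓4
  @4  [2,1]  acc 42  |  →42  ↓4
  @4  [2,2]  acc 57  |  →57  ↓8
  @5  [1,2]  acc 93  |  →93  ↓5
  @5  [2,1]  acc 51  |  →51  ↓6
  @5  [2,2]  acc 54  |  →54  ↓4
  @6  [1,2]  acc 0  |  →0  ↓0
  @6  [2,1]  acc 0  |  →0  ↓0
  @6  [2,2]  acc 66  |  →66  ↓5

PE[2][2].acc = 66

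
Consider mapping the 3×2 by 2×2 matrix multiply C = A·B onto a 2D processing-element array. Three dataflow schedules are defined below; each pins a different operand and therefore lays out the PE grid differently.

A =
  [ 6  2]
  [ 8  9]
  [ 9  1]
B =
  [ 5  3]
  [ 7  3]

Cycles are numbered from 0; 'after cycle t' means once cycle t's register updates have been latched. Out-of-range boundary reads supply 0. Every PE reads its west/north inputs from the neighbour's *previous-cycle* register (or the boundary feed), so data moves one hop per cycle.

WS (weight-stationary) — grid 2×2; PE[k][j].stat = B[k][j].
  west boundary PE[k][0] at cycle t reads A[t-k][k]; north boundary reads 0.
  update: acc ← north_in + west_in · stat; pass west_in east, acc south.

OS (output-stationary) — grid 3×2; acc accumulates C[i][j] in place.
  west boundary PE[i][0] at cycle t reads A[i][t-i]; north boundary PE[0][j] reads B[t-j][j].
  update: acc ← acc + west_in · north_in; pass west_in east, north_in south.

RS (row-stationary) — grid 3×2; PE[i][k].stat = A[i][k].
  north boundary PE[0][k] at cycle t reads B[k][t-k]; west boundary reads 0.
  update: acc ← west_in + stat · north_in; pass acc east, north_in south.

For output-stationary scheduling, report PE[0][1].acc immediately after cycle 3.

PE[0][1].acc = 24

Tracing OS — 3×2 array, target PE[0][1]:
  step 0 · PE0,0: acc=30; fwd→6 fwd↓5
  step 0 · PE0,1: acc=0; fwd→0 fwd↓0
  step 1 · PE0,0: acc=44; fwd→2 fwd↓7
  step 1 · PE0,1: acc=18; fwd→6 fwd↓3
  step 2 · PE0,0: acc=44; fwd→0 fwd↓0
  step 2 · PE0,1: acc=24; fwd→2 fwd↓3
  step 3 · PE0,0: acc=44; fwd→0 fwd↓0
  step 3 · PE0,1: acc=24; fwd→0 fwd↓0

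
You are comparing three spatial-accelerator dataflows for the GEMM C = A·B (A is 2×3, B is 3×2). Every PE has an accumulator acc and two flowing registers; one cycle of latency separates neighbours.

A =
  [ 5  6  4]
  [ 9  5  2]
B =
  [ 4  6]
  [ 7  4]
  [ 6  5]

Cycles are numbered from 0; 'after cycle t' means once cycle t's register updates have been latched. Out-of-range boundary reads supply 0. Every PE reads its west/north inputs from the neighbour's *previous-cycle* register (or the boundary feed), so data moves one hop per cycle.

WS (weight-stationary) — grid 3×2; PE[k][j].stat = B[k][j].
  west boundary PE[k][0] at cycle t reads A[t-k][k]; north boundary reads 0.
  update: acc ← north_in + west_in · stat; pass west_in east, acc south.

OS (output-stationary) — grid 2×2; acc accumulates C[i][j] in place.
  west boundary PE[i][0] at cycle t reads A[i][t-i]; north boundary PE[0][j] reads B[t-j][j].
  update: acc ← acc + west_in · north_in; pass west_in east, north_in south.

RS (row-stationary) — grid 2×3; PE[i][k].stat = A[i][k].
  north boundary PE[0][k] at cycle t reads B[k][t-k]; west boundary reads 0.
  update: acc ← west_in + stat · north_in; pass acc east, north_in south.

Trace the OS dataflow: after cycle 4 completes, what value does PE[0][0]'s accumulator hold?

OS 2×2: PE[0][0] cycle-by-cycle (with neighbour feeds):
  [0] (0,0) acc=20 (h:5 v:4)
  [1] (0,0) acc=62 (h:6 v:7)
  [2] (0,0) acc=86 (h:4 v:6)
  [3] (0,0) acc=86 (h:0 v:0)
  [4] (0,0) acc=86 (h:0 v:0)

PE[0][0].acc = 86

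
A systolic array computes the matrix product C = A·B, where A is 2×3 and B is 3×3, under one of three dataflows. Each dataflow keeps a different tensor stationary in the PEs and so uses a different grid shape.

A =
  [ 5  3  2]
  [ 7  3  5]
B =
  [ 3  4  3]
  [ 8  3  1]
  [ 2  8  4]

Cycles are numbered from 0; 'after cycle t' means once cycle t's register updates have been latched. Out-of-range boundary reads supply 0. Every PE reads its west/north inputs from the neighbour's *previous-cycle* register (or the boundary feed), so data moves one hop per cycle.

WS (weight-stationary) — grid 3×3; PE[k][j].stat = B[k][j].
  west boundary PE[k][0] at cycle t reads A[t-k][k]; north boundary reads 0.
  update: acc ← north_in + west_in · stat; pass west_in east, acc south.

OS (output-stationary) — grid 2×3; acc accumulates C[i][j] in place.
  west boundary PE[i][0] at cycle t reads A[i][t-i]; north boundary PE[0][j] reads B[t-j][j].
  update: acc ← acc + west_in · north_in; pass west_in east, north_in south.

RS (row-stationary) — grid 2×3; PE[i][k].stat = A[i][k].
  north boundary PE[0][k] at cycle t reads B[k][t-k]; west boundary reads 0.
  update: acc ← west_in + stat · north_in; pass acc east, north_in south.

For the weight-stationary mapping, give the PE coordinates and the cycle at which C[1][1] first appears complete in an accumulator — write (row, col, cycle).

(row, col, cycle) = (2, 1, 4)

WS — PE[2][1] is where C[1][1] collects:
  c0 r2c1: 0 / 0 / 0
  c1 r2c1: 0 / 0 / 0
  c2 r2c1: 0 / 0 / 0
  c3 r2c1: 45 / 2 / 45
  c4 r2c1: 77 / 5 / 77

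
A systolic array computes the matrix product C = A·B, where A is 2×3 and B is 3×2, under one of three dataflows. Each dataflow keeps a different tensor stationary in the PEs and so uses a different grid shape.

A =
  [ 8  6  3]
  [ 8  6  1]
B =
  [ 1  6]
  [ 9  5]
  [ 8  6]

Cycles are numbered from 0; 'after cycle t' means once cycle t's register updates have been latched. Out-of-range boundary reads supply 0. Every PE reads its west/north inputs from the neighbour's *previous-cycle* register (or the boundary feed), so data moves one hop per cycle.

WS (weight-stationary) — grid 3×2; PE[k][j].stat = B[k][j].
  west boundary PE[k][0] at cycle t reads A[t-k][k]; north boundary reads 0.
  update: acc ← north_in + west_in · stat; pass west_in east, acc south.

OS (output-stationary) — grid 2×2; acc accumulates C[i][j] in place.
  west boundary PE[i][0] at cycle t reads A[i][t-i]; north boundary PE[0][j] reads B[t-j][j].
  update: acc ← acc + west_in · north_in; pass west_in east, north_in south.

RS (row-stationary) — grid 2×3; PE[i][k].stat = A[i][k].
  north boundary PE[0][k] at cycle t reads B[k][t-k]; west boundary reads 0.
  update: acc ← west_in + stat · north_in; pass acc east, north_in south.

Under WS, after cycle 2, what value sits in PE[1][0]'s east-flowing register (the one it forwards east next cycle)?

WS on a 3×2 grid — tracing PE[1][0] and its feeders:
  t=0 PE[0][0]: acc=8 h=8 v=8
  t=0 PE[1][0]: acc=0 h=0 v=0
  t=1 PE[0][0]: acc=8 h=8 v=8
  t=1 PE[1][0]: acc=62 h=6 v=62
  t=2 PE[0][0]: acc=0 h=0 v=0
  t=2 PE[1][0]: acc=62 h=6 v=62

register = 6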